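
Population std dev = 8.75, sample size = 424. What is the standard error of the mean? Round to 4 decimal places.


SE = sigma / sqrt(n)
sqrt(424) ≈ 20.591260
SE = 8.75 / 20.591260 ≈ 0.424938

0.4249


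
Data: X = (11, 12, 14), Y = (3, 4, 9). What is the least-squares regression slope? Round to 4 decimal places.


b = sum((xi-xbar)(yi-ybar)) / sum((xi-xbar)^2)
n = 3, xbar = 37/3 ≈ 12.333333, ybar = 16/3 ≈ 5.333333
Sxy = sum((xi-xbar)(yi-ybar)) = 29/3 ≈ 9.666667
Sxx = sum((xi-xbar)^2) = 14/3 ≈ 4.666667
b = Sxy / Sxx = 29/14 ≈ 2.071429

2.0714


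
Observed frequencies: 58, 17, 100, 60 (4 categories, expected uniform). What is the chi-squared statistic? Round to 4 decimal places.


chi2 = sum((O-E)^2/E), E = total/4
total = 235, E = 235/4 = 58.75
(58 - 58.75)^2 / 58.75 = 0.5625 / 58.75 = 9/940 ≈ 0.009574
(17 - 58.75)^2 / 58.75 = 1743.0625 / 58.75 = 27889/940 ≈ 29.669149
(100 - 58.75)^2 / 58.75 = 1701.5625 / 58.75 = 5445/188 ≈ 28.962766
(60 - 58.75)^2 / 58.75 = 1.5625 / 58.75 = 5/188 ≈ 0.026596
chi2 = 13787/235 ≈ 58.668085

58.6681


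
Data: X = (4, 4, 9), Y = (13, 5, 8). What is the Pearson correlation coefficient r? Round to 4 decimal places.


r = sum((xi-xbar)(yi-ybar)) / sqrt(sum((xi-xbar)^2) * sum((yi-ybar)^2))
n = 3, xbar = 17/3 ≈ 5.666667, ybar = 26/3 ≈ 8.666667
Sxy = sum((xi-xbar)(yi-ybar)) = -10/3 ≈ -3.333333
Sxx = sum((xi-xbar)^2) = 50/3 ≈ 16.666667
Syy = sum((yi-ybar)^2) = 98/3 ≈ 32.666667
sqrt(Sxx*Syy) = 70/3 ≈ 23.333333
r = Sxy / sqrt(Sxx*Syy) = -3.333333 / 23.333333 = -1/7 ≈ -0.142857

-0.1429


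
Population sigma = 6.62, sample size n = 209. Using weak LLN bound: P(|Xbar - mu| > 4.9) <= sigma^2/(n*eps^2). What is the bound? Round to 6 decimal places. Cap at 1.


bound = min(1, sigma^2/(n*eps^2))
sigma^2 = 6.62^2 = 43.8244
n*eps^2 = 209 * 4.9^2 = 209 * 24.01 = 5018.09
sigma^2/(n*eps^2) = 43.8244 / 5018.09 ≈ 0.00873328

0.008733


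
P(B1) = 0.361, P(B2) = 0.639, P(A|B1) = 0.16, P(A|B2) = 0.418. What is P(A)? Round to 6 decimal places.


P(A) = P(A|B1)*P(B1) + P(A|B2)*P(B2)
P(A|B1)*P(B1) = 0.16 * 0.361 = 0.05776
P(A|B2)*P(B2) = 0.418 * 0.639 = 0.267102
P(A) = 0.05776 + 0.267102 = 0.324862

0.324862


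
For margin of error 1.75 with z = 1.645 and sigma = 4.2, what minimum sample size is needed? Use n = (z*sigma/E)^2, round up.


z*sigma/E = 1.645 * 4.2 / 1.75 = 3.948
(z*sigma/E)^2 = 15.586704
round up: n = 16

16


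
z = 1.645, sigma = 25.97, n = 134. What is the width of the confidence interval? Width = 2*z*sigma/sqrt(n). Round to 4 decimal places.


width = 2*z*sigma/sqrt(n)
2*z*sigma = 2 * 1.645 * 25.97 = 85.4413
sqrt(134) ≈ 11.575837
width = 85.4413 / 11.575837 ≈ 7.381004

7.3810


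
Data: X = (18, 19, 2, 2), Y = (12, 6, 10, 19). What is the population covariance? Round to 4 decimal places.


Cov = (1/n)*sum((xi-xbar)(yi-ybar))
n = 4, xbar = 41/4 = 10.25, ybar = 47/4 = 11.75
sum((xi-xbar)(yi-ybar)) = -93.75
Cov = -93.75 / 4 = -23.4375

-23.4375


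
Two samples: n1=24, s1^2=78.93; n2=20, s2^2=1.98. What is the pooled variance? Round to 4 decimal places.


sp^2 = ((n1-1)*s1^2 + (n2-1)*s2^2)/(n1+n2-2)
(n1-1)*s1^2 = 23 * 78.93 = 1815.39
(n2-1)*s2^2 = 19 * 1.98 = 37.62
numerator = 1815.39 + 37.62 = 1853.01
n1+n2-2 = 42
sp^2 = 1853.01 / 42 = 61767/1400 ≈ 44.119286

44.1193


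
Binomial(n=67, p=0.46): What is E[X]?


E[X] = n*p = 67 * 0.46 = 30.82

30.82


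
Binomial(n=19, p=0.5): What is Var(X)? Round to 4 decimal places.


Var = n*p*(1-p) = 19 * 0.5 * 0.5 = 4.75

4.7500


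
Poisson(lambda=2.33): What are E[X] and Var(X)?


E[X] = Var(X) = lambda = 2.33

2.33, 2.33


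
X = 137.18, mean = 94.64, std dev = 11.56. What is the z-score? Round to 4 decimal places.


z = (X - mu) / sigma
X - mu = 137.18 - 94.64 = 42.54
z = 42.54 / 11.56 = 2127/578 ≈ 3.679931

3.6799


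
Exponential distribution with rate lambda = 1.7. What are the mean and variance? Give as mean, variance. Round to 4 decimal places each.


mean = 1/lam, var = 1/lam^2
mean = 1 / 1.7 = 10/17 ≈ 0.588235
lam^2 = 1.7^2 = 2.89
var = 1 / 2.89 = 100/289 ≈ 0.346021

0.5882, 0.3460


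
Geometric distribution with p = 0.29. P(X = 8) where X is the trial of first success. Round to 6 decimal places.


P = (1-p)^(k-1) * p
(1-p)^(k-1) = 0.71^7 ≈ 0.09095120
P = 0.09095120 * 0.29 ≈ 0.02637585

0.026376


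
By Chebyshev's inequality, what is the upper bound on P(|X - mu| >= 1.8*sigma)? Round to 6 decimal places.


P <= 1/k^2
k^2 = 1.8^2 = 3.24
1/k^2 = 1 / 3.24 = 25/81 ≈ 0.30864198

0.308642


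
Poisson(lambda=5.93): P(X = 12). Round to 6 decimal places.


P = e^(-lam) * lam^k / k!
e^(-5.93) ≈ 0.002658482
lam^k = 5.93^12 ≈ 1890846701.885093
k! = 12! = 479001600
P = 0.002658482 * 1890846701.885093 / 479001600 ≈ 0.010494

0.010494


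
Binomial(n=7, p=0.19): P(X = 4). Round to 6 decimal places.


P = C(n,k) * p^k * (1-p)^(n-k)
C(7,4) = 35
p^k = 0.19^4 = 0.00130321
(1-p)^(n-k) = 0.81^3 = 0.531441
P = 35 * 0.00130321 * 0.531441 ≈ 0.024240

0.024240


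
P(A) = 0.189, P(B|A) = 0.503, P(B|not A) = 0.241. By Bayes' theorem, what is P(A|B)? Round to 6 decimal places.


P(A|B) = P(B|A)*P(A) / P(B), P(B) = P(B|A)*P(A) + P(B|not A)*P(not A)
P(B|A)*P(A) = 0.503 * 0.189 = 0.095067
P(B|not A)*P(not A) = 0.241 * 0.811 = 0.195451
P(B) = 0.095067 + 0.195451 = 0.290518
P(A|B) = 0.095067 / 0.290518 ≈ 0.32723274

0.327233


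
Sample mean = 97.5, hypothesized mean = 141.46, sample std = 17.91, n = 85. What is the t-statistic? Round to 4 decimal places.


t = (xbar - mu0) / (s/sqrt(n))
xbar - mu0 = 97.5 - 141.46 = -43.96
sqrt(85) ≈ 9.21954446
s/sqrt(n) = 17.91 / 9.21954446 ≈ 1.94261225
t = -43.96 / 1.94261225 ≈ -22.629323

-22.6293


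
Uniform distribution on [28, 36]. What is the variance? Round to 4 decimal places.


Var = (b-a)^2 / 12
(b-a)^2 = (36 - 28)^2 = 64
Var = 64/12 ≈ 5.333333

5.3333


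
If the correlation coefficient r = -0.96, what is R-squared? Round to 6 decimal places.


R^2 = r^2 = (-0.96)^2 = 0.9216

0.921600


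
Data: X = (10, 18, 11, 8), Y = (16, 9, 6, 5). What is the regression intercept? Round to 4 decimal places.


a = ybar - b*xbar, where b = sum((xi-xbar)(yi-ybar)) / sum((xi-xbar)^2)
n = 4, xbar = 47/4 = 11.75, ybar = 36/4 = 9
Sxy = sum((xi-xbar)(yi-ybar)) = 5
Sxx = sum((xi-xbar)^2) = 56.75
b = Sxy / Sxx = 20/227 ≈ 0.088106
a = 9 - 0.088106 * 11.75 = 1808/227 ≈ 7.964758

7.9648


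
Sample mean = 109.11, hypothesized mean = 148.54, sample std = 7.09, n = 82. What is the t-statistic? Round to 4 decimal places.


t = (xbar - mu0) / (s/sqrt(n))
xbar - mu0 = 109.11 - 148.54 = -39.43
sqrt(82) ≈ 9.05538514
s/sqrt(n) = 7.09 / 9.05538514 ≈ 0.78295952
t = -39.43 / 0.78295952 ≈ -50.360203

-50.3602


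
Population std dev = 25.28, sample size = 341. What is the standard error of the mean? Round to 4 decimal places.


SE = sigma / sqrt(n)
sqrt(341) ≈ 18.466185
SE = 25.28 / 18.466185 ≈ 1.368989

1.3690


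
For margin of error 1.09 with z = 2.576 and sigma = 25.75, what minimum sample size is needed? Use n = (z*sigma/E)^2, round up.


z*sigma/E = 2.576 * 25.75 / 1.09 = 33166/545 ≈ 60.855046
(z*sigma/E)^2 ≈ 3703.336608
round up: n = 3704

3704


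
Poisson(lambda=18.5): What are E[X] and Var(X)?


E[X] = Var(X) = lambda = 18.5

18.5, 18.5


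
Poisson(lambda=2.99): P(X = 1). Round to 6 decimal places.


P = e^(-lam) * lam^k / k!
e^(-2.99) ≈ 0.05028744
lam^k = 2.99^1 = 2.99
k! = 1! = 1
P = 0.05028744 * 2.99 / 1 ≈ 0.150359

0.150359


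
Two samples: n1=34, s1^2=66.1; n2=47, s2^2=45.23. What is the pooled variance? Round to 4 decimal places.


sp^2 = ((n1-1)*s1^2 + (n2-1)*s2^2)/(n1+n2-2)
(n1-1)*s1^2 = 33 * 66.1 = 2181.3
(n2-1)*s2^2 = 46 * 45.23 = 2080.58
numerator = 2181.3 + 2080.58 = 4261.88
n1+n2-2 = 79
sp^2 = 4261.88 / 79 = 106547/1975 ≈ 53.947848

53.9478


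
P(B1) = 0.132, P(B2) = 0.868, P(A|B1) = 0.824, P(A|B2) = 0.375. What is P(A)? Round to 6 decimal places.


P(A) = P(A|B1)*P(B1) + P(A|B2)*P(B2)
P(A|B1)*P(B1) = 0.824 * 0.132 = 0.108768
P(A|B2)*P(B2) = 0.375 * 0.868 = 0.3255
P(A) = 0.108768 + 0.3255 = 0.434268

0.434268


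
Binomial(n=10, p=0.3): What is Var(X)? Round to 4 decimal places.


Var = n*p*(1-p) = 10 * 0.3 * 0.7 = 2.1

2.1000


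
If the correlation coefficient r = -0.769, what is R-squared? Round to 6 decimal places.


R^2 = r^2 = (-0.769)^2 = 0.591361

0.591361


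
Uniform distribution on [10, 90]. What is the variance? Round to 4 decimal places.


Var = (b-a)^2 / 12
(b-a)^2 = (90 - 10)^2 = 6400
Var = 6400/12 ≈ 533.333333

533.3333


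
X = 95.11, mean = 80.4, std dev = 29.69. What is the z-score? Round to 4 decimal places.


z = (X - mu) / sigma
X - mu = 95.11 - 80.4 = 14.71
z = 14.71 / 29.69 = 1471/2969 ≈ 0.495453

0.4955


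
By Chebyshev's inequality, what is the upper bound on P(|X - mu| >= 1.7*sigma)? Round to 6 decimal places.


P <= 1/k^2
k^2 = 1.7^2 = 2.89
1/k^2 = 1 / 2.89 = 100/289 ≈ 0.34602076

0.346021


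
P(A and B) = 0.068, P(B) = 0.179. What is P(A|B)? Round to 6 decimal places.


P(A|B) = P(A and B) / P(B) = 0.068 / 0.179 = 68/179 ≈ 0.37988827

0.379888


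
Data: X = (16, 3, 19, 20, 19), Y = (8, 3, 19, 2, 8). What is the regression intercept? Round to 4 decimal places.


a = ybar - b*xbar, where b = sum((xi-xbar)(yi-ybar)) / sum((xi-xbar)^2)
n = 5, xbar = 77/5 = 15.4, ybar = 40/5 = 8
Sxy = sum((xi-xbar)(yi-ybar)) = 74
Sxx = sum((xi-xbar)^2) = 201.2
b = Sxy / Sxx = 185/503 ≈ 0.367793
a = 8 - 0.367793 * 15.4 = 1175/503 ≈ 2.335984

2.3360


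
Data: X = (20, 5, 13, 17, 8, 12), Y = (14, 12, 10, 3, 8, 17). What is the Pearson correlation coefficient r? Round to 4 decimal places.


r = sum((xi-xbar)(yi-ybar)) / sqrt(sum((xi-xbar)^2) * sum((yi-ybar)^2))
n = 6, xbar = 75/6 = 12.5, ybar = 64/6 = 32/3 ≈ 10.666667
Sxy = sum((xi-xbar)(yi-ybar)) = -11
Sxx = sum((xi-xbar)^2) = 153.5
Syy = sum((yi-ybar)^2) = 358/3 ≈ 119.333333
sqrt(Sxx*Syy) ≈ 135.342775
r = Sxy / sqrt(Sxx*Syy) = -11 / 135.342775 ≈ -0.081275

-0.0813


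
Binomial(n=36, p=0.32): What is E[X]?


E[X] = n*p = 36 * 0.32 = 11.52

11.52


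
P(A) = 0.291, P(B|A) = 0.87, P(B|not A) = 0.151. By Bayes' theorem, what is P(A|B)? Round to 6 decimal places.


P(A|B) = P(B|A)*P(A) / P(B), P(B) = P(B|A)*P(A) + P(B|not A)*P(not A)
P(B|A)*P(A) = 0.87 * 0.291 = 0.25317
P(B|not A)*P(not A) = 0.151 * 0.709 = 0.107059
P(B) = 0.25317 + 0.107059 = 0.360229
P(A|B) = 0.25317 / 0.360229 ≈ 0.70280294

0.702803


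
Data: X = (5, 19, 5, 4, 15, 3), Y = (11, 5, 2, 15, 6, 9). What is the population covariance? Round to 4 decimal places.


Cov = (1/n)*sum((xi-xbar)(yi-ybar))
n = 6, xbar = 51/6 = 8.5, ybar = 48/6 = 8
sum((xi-xbar)(yi-ybar)) = -71
Cov = -71 / 6 = -71/6 ≈ -11.833333

-11.8333


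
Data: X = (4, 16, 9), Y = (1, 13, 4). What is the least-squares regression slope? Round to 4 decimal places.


b = sum((xi-xbar)(yi-ybar)) / sum((xi-xbar)^2)
n = 3, xbar = 29/3 ≈ 9.666667, ybar = 18/3 = 6
Sxy = sum((xi-xbar)(yi-ybar)) = 74
Sxx = sum((xi-xbar)^2) = 218/3 ≈ 72.666667
b = Sxy / Sxx = 111/109 ≈ 1.018349

1.0183


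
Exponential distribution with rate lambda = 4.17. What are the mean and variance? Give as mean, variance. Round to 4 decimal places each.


mean = 1/lam, var = 1/lam^2
mean = 1 / 4.17 = 100/417 ≈ 0.239808
lam^2 = 4.17^2 = 17.3889
var = 1 / 17.3889 ≈ 0.057508

0.2398, 0.0575


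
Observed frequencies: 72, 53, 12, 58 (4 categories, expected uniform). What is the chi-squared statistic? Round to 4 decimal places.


chi2 = sum((O-E)^2/E), E = total/4
total = 195, E = 195/4 = 48.75
(72 - 48.75)^2 / 48.75 = 540.5625 / 48.75 = 2883/260 ≈ 11.088462
(53 - 48.75)^2 / 48.75 = 18.0625 / 48.75 = 289/780 ≈ 0.370513
(12 - 48.75)^2 / 48.75 = 1350.5625 / 48.75 = 7203/260 ≈ 27.703846
(58 - 48.75)^2 / 48.75 = 85.5625 / 48.75 = 1369/780 ≈ 1.755128
chi2 = 7979/195 ≈ 40.917949

40.9179


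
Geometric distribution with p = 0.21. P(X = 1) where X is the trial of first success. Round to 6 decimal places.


P = (1-p)^(k-1) * p
(1-p)^(k-1) = 0.79^0 = 1
P = 1 * 0.21 = 0.21

0.210000


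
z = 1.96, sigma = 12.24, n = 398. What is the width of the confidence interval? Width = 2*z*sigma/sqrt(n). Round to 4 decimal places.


width = 2*z*sigma/sqrt(n)
2*z*sigma = 2 * 1.96 * 12.24 = 47.9808
sqrt(398) ≈ 19.949937
width = 47.9808 / 19.949937 ≈ 2.405060

2.4051


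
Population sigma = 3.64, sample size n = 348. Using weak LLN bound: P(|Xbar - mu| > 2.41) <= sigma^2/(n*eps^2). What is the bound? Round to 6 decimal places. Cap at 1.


bound = min(1, sigma^2/(n*eps^2))
sigma^2 = 3.64^2 = 13.2496
n*eps^2 = 348 * 2.41^2 = 348 * 5.8081 = 2021.2188
sigma^2/(n*eps^2) = 13.2496 / 2021.2188 ≈ 0.00655525

0.006555


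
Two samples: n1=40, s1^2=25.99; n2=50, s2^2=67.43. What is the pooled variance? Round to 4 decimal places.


sp^2 = ((n1-1)*s1^2 + (n2-1)*s2^2)/(n1+n2-2)
(n1-1)*s1^2 = 39 * 25.99 = 1013.61
(n2-1)*s2^2 = 49 * 67.43 = 3304.07
numerator = 1013.61 + 3304.07 = 4317.68
n1+n2-2 = 88
sp^2 = 4317.68 / 88 = 53971/1100 ≈ 49.064545

49.0645


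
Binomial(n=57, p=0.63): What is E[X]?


E[X] = n*p = 57 * 0.63 = 35.91

35.91


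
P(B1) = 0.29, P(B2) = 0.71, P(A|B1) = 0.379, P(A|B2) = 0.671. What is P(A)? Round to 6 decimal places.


P(A) = P(A|B1)*P(B1) + P(A|B2)*P(B2)
P(A|B1)*P(B1) = 0.379 * 0.29 = 0.10991
P(A|B2)*P(B2) = 0.671 * 0.71 = 0.47641
P(A) = 0.10991 + 0.47641 = 0.58632

0.586320


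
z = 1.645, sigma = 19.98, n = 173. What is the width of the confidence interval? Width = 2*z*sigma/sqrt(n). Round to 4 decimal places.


width = 2*z*sigma/sqrt(n)
2*z*sigma = 2 * 1.645 * 19.98 = 65.7342
sqrt(173) ≈ 13.152946
width = 65.7342 / 13.152946 ≈ 4.997679

4.9977


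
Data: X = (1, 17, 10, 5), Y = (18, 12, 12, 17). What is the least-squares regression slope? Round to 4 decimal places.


b = sum((xi-xbar)(yi-ybar)) / sum((xi-xbar)^2)
n = 4, xbar = 33/4 = 8.25, ybar = 59/4 = 14.75
Sxy = sum((xi-xbar)(yi-ybar)) = -59.75
Sxx = sum((xi-xbar)^2) = 142.75
b = Sxy / Sxx = -239/571 ≈ -0.418564

-0.4186


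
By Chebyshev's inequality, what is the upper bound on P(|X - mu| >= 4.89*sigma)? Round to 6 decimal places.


P <= 1/k^2
k^2 = 4.89^2 = 23.9121
1/k^2 = 1 / 23.9121 ≈ 0.04181983

0.041820


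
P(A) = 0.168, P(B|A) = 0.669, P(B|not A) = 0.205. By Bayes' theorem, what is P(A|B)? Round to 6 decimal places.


P(A|B) = P(B|A)*P(A) / P(B), P(B) = P(B|A)*P(A) + P(B|not A)*P(not A)
P(B|A)*P(A) = 0.669 * 0.168 = 0.112392
P(B|not A)*P(not A) = 0.205 * 0.832 = 0.17056
P(B) = 0.112392 + 0.17056 = 0.282952
P(A|B) = 0.112392 / 0.282952 ≈ 0.39721225

0.397212


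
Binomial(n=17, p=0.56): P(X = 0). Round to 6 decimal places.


P = C(n,k) * p^k * (1-p)^(n-k)
C(17,0) = 1
p^k = 0.56^0 = 1
(1-p)^(n-k) = 0.44^17 ≈ 0.0000008683514
P = 1 * 1 * 0.0000008683514 ≈ 0.000001

0.000001


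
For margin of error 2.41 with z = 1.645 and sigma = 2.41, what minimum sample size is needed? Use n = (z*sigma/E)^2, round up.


z*sigma/E = 1.645 * 2.41 / 2.41 = 1.645
(z*sigma/E)^2 = 2.706025
round up: n = 3

3


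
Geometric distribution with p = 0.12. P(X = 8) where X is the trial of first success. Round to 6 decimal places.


P = (1-p)^(k-1) * p
(1-p)^(k-1) = 0.88^7 ≈ 0.4086756
P = 0.4086756 * 0.12 ≈ 0.04904107

0.049041


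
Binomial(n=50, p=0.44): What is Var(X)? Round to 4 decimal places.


Var = n*p*(1-p) = 50 * 0.44 * 0.56 = 12.32

12.3200


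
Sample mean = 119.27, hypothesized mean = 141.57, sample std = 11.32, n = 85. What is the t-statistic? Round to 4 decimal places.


t = (xbar - mu0) / (s/sqrt(n))
xbar - mu0 = 119.27 - 141.57 = -22.3
sqrt(85) ≈ 9.21954446
s/sqrt(n) = 11.32 / 9.21954446 ≈ 1.22782639
t = -22.3 / 1.22782639 ≈ -18.162177

-18.1622


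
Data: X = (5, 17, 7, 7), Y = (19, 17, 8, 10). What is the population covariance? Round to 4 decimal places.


Cov = (1/n)*sum((xi-xbar)(yi-ybar))
n = 4, xbar = 36/4 = 9, ybar = 54/4 = 13.5
sum((xi-xbar)(yi-ybar)) = 24
Cov = 24 / 4 = 6

6.0000


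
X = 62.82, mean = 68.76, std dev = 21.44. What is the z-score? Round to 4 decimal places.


z = (X - mu) / sigma
X - mu = 62.82 - 68.76 = -5.94
z = -5.94 / 21.44 = -297/1072 ≈ -0.277052

-0.2771


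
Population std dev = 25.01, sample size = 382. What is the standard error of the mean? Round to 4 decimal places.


SE = sigma / sqrt(n)
sqrt(382) ≈ 19.544820
SE = 25.01 / 19.544820 ≈ 1.279623

1.2796


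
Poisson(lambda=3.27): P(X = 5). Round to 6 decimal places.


P = e^(-lam) * lam^k / k!
e^(-3.27) ≈ 0.03800643
lam^k = 3.27^5 ≈ 373.885621
k! = 5! = 120
P = 0.03800643 * 373.885621 / 120 ≈ 0.118417

0.118417


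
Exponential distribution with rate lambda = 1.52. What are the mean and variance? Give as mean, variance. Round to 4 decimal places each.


mean = 1/lam, var = 1/lam^2
mean = 1 / 1.52 = 25/38 ≈ 0.657895
lam^2 = 1.52^2 = 2.3104
var = 1 / 2.3104 = 625/1444 ≈ 0.432825

0.6579, 0.4328


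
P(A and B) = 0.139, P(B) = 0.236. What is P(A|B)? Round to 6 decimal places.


P(A|B) = P(A and B) / P(B) = 0.139 / 0.236 = 139/236 ≈ 0.58898305

0.588983


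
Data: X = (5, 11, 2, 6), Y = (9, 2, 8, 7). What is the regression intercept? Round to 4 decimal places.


a = ybar - b*xbar, where b = sum((xi-xbar)(yi-ybar)) / sum((xi-xbar)^2)
n = 4, xbar = 24/4 = 6, ybar = 26/4 = 6.5
Sxy = sum((xi-xbar)(yi-ybar)) = -31
Sxx = sum((xi-xbar)^2) = 42
b = Sxy / Sxx = -31/42 ≈ -0.738095
a = 6.5 - (-0.738095) * 6 = 153/14 ≈ 10.928571

10.9286


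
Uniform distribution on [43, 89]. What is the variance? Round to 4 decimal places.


Var = (b-a)^2 / 12
(b-a)^2 = (89 - 43)^2 = 2116
Var = 2116/12 ≈ 176.333333

176.3333


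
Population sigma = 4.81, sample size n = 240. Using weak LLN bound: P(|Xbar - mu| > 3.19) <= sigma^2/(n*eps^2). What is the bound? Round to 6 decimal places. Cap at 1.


bound = min(1, sigma^2/(n*eps^2))
sigma^2 = 4.81^2 = 23.1361
n*eps^2 = 240 * 3.19^2 = 240 * 10.1761 = 2442.264
sigma^2/(n*eps^2) = 23.1361 / 2442.264 ≈ 0.00947322

0.009473


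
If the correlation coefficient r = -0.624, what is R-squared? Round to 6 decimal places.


R^2 = r^2 = (-0.624)^2 = 0.389376

0.389376


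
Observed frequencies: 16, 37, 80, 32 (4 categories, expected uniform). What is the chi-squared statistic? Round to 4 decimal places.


chi2 = sum((O-E)^2/E), E = total/4
total = 165, E = 165/4 = 41.25
(16 - 41.25)^2 / 41.25 = 637.5625 / 41.25 = 10201/660 ≈ 15.456061
(37 - 41.25)^2 / 41.25 = 18.0625 / 41.25 = 289/660 ≈ 0.437879
(80 - 41.25)^2 / 41.25 = 1501.5625 / 41.25 = 4805/132 ≈ 36.401515
(32 - 41.25)^2 / 41.25 = 85.5625 / 41.25 = 1369/660 ≈ 2.074242
chi2 = 8971/165 ≈ 54.369697

54.3697


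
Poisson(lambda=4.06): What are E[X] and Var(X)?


E[X] = Var(X) = lambda = 4.06

4.06, 4.06


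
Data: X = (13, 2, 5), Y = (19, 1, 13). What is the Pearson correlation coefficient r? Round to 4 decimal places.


r = sum((xi-xbar)(yi-ybar)) / sqrt(sum((xi-xbar)^2) * sum((yi-ybar)^2))
n = 3, xbar = 20/3 ≈ 6.666667, ybar = 33/3 = 11
Sxy = sum((xi-xbar)(yi-ybar)) = 94
Sxx = sum((xi-xbar)^2) = 194/3 ≈ 64.666667
Syy = sum((yi-ybar)^2) = 168
sqrt(Sxx*Syy) ≈ 104.230514
r = Sxy / sqrt(Sxx*Syy) = 94 / 104.230514 ≈ 0.901847

0.9018


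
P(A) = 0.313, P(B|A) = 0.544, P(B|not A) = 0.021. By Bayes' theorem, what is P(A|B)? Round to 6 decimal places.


P(A|B) = P(B|A)*P(A) / P(B), P(B) = P(B|A)*P(A) + P(B|not A)*P(not A)
P(B|A)*P(A) = 0.544 * 0.313 = 0.170272
P(B|not A)*P(not A) = 0.021 * 0.687 = 0.014427
P(B) = 0.170272 + 0.014427 = 0.184699
P(A|B) = 0.170272 / 0.184699 ≈ 0.92188913

0.921889


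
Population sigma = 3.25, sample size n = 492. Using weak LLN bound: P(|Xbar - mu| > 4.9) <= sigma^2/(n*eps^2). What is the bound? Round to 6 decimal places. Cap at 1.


bound = min(1, sigma^2/(n*eps^2))
sigma^2 = 3.25^2 = 10.5625
n*eps^2 = 492 * 4.9^2 = 492 * 24.01 = 11812.92
sigma^2/(n*eps^2) = 10.5625 / 11812.92 ≈ 0.00089415

0.000894


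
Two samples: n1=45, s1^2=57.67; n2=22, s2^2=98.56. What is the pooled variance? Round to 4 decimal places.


sp^2 = ((n1-1)*s1^2 + (n2-1)*s2^2)/(n1+n2-2)
(n1-1)*s1^2 = 44 * 57.67 = 2537.48
(n2-1)*s2^2 = 21 * 98.56 = 2069.76
numerator = 2537.48 + 2069.76 = 4607.24
n1+n2-2 = 65
sp^2 = 4607.24 / 65 = 115181/1625 ≈ 70.880615

70.8806


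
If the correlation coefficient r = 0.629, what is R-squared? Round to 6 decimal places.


R^2 = r^2 = (0.629)^2 = 0.395641

0.395641


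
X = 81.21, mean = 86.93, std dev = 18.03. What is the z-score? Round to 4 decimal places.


z = (X - mu) / sigma
X - mu = 81.21 - 86.93 = -5.72
z = -5.72 / 18.03 = -572/1803 ≈ -0.317249

-0.3172


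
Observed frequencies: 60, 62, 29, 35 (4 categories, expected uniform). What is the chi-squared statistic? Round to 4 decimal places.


chi2 = sum((O-E)^2/E), E = total/4
total = 186, E = 186/4 = 46.5
(60 - 46.5)^2 / 46.5 = 182.25 / 46.5 = 243/62 ≈ 3.919355
(62 - 46.5)^2 / 46.5 = 240.25 / 46.5 = 31/6 ≈ 5.166667
(29 - 46.5)^2 / 46.5 = 306.25 / 46.5 = 1225/186 ≈ 6.586022
(35 - 46.5)^2 / 46.5 = 132.25 / 46.5 = 529/186 ≈ 2.844086
chi2 = 574/31 ≈ 18.516129

18.5161


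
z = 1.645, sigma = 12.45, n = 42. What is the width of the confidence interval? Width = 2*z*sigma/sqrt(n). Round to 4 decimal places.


width = 2*z*sigma/sqrt(n)
2*z*sigma = 2 * 1.645 * 12.45 = 40.9605
sqrt(42) ≈ 6.480741
width = 40.9605 / 6.480741 ≈ 6.320342

6.3203


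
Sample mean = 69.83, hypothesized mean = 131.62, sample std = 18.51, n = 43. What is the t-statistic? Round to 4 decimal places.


t = (xbar - mu0) / (s/sqrt(n))
xbar - mu0 = 69.83 - 131.62 = -61.79
sqrt(43) ≈ 6.55743852
s/sqrt(n) = 18.51 / 6.55743852 ≈ 2.82274854
t = -61.79 / 2.82274854 ≈ -21.890012

-21.8900


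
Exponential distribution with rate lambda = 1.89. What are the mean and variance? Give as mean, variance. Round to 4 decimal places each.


mean = 1/lam, var = 1/lam^2
mean = 1 / 1.89 = 100/189 ≈ 0.529101
lam^2 = 1.89^2 = 3.5721
var = 1 / 3.5721 ≈ 0.279947

0.5291, 0.2799


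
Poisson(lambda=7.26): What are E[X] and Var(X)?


E[X] = Var(X) = lambda = 7.26

7.26, 7.26


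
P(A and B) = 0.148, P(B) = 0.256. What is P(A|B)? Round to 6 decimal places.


P(A|B) = P(A and B) / P(B) = 0.148 / 0.256 = 0.578125

0.578125


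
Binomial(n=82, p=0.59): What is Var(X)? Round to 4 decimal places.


Var = n*p*(1-p) = 82 * 0.59 * 0.41 = 19.8358

19.8358


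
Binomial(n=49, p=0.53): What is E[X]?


E[X] = n*p = 49 * 0.53 = 25.97

25.97


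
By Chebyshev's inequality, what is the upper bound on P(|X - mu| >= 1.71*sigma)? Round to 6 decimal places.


P <= 1/k^2
k^2 = 1.71^2 = 2.9241
1/k^2 = 1 / 2.9241 ≈ 0.34198557

0.341986


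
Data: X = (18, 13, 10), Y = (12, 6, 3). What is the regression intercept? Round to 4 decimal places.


a = ybar - b*xbar, where b = sum((xi-xbar)(yi-ybar)) / sum((xi-xbar)^2)
n = 3, xbar = 41/3 ≈ 13.666667, ybar = 21/3 = 7
Sxy = sum((xi-xbar)(yi-ybar)) = 37
Sxx = sum((xi-xbar)^2) = 98/3 ≈ 32.666667
b = Sxy / Sxx = 111/98 ≈ 1.132653
a = 7 - 1.132653 * 13.666667 = -831/98 ≈ -8.479592

-8.4796


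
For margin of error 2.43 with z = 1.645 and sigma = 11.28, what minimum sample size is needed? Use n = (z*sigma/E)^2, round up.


z*sigma/E = 1.645 * 11.28 / 2.43 = 15463/2025 ≈ 7.636049
(z*sigma/E)^2 ≈ 58.309250
round up: n = 59

59


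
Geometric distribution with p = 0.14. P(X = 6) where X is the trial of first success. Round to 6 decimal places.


P = (1-p)^(k-1) * p
(1-p)^(k-1) = 0.86^5 ≈ 0.4704270
P = 0.4704270 * 0.14 ≈ 0.06585978

0.065860


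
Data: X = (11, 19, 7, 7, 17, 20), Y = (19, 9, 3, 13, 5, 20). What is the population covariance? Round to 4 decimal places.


Cov = (1/n)*sum((xi-xbar)(yi-ybar))
n = 6, xbar = 81/6 = 13.5, ybar = 69/6 = 11.5
sum((xi-xbar)(yi-ybar)) = 45.5
Cov = 45.5 / 6 = 91/12 ≈ 7.583333

7.5833


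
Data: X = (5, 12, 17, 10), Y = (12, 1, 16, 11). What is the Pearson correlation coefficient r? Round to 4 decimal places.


r = sum((xi-xbar)(yi-ybar)) / sqrt(sum((xi-xbar)^2) * sum((yi-ybar)^2))
n = 4, xbar = 44/4 = 11, ybar = 40/4 = 10
Sxy = sum((xi-xbar)(yi-ybar)) = 14
Sxx = sum((xi-xbar)^2) = 74
Syy = sum((yi-ybar)^2) = 122
sqrt(Sxx*Syy) ≈ 95.015788
r = Sxy / sqrt(Sxx*Syy) = 14 / 95.015788 ≈ 0.147344

0.1473


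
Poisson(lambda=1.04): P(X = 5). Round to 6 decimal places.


P = e^(-lam) * lam^k / k!
e^(-1.04) ≈ 0.3534547
lam^k = 1.04^5 ≈ 1.216653
k! = 5! = 120
P = 0.3534547 * 1.216653 / 120 ≈ 0.003584

0.003584


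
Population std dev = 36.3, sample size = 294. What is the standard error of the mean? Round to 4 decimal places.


SE = sigma / sqrt(n)
sqrt(294) ≈ 17.146428
SE = 36.3 / 17.146428 ≈ 2.117059

2.1171


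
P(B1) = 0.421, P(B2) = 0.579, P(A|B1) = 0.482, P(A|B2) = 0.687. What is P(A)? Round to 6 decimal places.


P(A) = P(A|B1)*P(B1) + P(A|B2)*P(B2)
P(A|B1)*P(B1) = 0.482 * 0.421 = 0.202922
P(A|B2)*P(B2) = 0.687 * 0.579 = 0.397773
P(A) = 0.202922 + 0.397773 = 0.600695

0.600695


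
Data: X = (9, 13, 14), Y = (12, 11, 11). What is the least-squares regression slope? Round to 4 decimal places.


b = sum((xi-xbar)(yi-ybar)) / sum((xi-xbar)^2)
n = 3, xbar = 36/3 = 12, ybar = 34/3 ≈ 11.333333
Sxy = sum((xi-xbar)(yi-ybar)) = -3
Sxx = sum((xi-xbar)^2) = 14
b = Sxy / Sxx = -3/14 ≈ -0.214286

-0.2143


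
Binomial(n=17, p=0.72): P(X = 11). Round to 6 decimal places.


P = C(n,k) * p^k * (1-p)^(n-k)
C(17,11) = 12376
p^k = 0.72^11 ≈ 0.02695612
(1-p)^(n-k) = 0.28^6 ≈ 0.0004818903
P = 12376 * 0.02695612 * 0.0004818903 ≈ 0.160763

0.160763


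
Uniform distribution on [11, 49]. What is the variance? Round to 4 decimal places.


Var = (b-a)^2 / 12
(b-a)^2 = (49 - 11)^2 = 1444
Var = 1444/12 ≈ 120.333333

120.3333


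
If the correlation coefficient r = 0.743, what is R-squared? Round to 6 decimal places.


R^2 = r^2 = (0.743)^2 = 0.552049

0.552049


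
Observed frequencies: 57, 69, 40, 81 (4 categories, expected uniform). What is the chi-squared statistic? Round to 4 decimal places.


chi2 = sum((O-E)^2/E), E = total/4
total = 247, E = 247/4 = 61.75
(57 - 61.75)^2 / 61.75 = 22.5625 / 61.75 = 19/52 ≈ 0.365385
(69 - 61.75)^2 / 61.75 = 52.5625 / 61.75 = 841/988 ≈ 0.851215
(40 - 61.75)^2 / 61.75 = 473.0625 / 61.75 = 7569/988 ≈ 7.660931
(81 - 61.75)^2 / 61.75 = 370.5625 / 61.75 = 5929/988 ≈ 6.001012
chi2 = 3675/247 ≈ 14.878543

14.8785


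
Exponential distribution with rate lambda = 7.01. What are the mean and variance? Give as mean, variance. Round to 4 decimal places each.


mean = 1/lam, var = 1/lam^2
mean = 1 / 7.01 = 100/701 ≈ 0.142653
lam^2 = 7.01^2 = 49.1401
var = 1 / 49.1401 ≈ 0.020350

0.1427, 0.0203


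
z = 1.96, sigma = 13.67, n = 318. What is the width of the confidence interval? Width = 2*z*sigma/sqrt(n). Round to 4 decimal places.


width = 2*z*sigma/sqrt(n)
2*z*sigma = 2 * 1.96 * 13.67 = 53.5864
sqrt(318) ≈ 17.832555
width = 53.5864 / 17.832555 ≈ 3.004976

3.0050


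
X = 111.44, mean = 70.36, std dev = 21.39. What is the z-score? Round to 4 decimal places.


z = (X - mu) / sigma
X - mu = 111.44 - 70.36 = 41.08
z = 41.08 / 21.39 = 4108/2139 ≈ 1.920524

1.9205


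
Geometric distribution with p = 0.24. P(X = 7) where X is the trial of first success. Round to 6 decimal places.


P = (1-p)^(k-1) * p
(1-p)^(k-1) = 0.76^6 ≈ 0.1926999
P = 0.1926999 * 0.24 ≈ 0.04624798

0.046248


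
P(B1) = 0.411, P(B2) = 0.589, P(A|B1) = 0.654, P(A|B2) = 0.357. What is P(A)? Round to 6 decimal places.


P(A) = P(A|B1)*P(B1) + P(A|B2)*P(B2)
P(A|B1)*P(B1) = 0.654 * 0.411 = 0.268794
P(A|B2)*P(B2) = 0.357 * 0.589 = 0.210273
P(A) = 0.268794 + 0.210273 = 0.479067

0.479067


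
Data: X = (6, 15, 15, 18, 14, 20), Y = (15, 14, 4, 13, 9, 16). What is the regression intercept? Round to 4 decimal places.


a = ybar - b*xbar, where b = sum((xi-xbar)(yi-ybar)) / sum((xi-xbar)^2)
n = 6, xbar = 88/6 = 44/3 ≈ 14.666667, ybar = 71/6 ≈ 11.833333
Sxy = sum((xi-xbar)(yi-ybar)) = -4/3 ≈ -1.333333
Sxx = sum((xi-xbar)^2) = 346/3 ≈ 115.333333
b = Sxy / Sxx = -2/173 ≈ -0.011561
a = 11.833333 - (-0.011561) * 14.666667 = 4153/346 ≈ 12.002890

12.0029


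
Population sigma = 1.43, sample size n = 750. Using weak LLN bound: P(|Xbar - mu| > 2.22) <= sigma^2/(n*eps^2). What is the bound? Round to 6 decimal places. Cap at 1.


bound = min(1, sigma^2/(n*eps^2))
sigma^2 = 1.43^2 = 2.0449
n*eps^2 = 750 * 2.22^2 = 750 * 4.9284 = 3696.3
sigma^2/(n*eps^2) = 2.0449 / 3696.3 ≈ 0.00055323

0.000553


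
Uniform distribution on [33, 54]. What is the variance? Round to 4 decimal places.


Var = (b-a)^2 / 12
(b-a)^2 = (54 - 33)^2 = 441
Var = 441/12 = 36.75

36.7500


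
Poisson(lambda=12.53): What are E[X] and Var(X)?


E[X] = Var(X) = lambda = 12.53

12.53, 12.53


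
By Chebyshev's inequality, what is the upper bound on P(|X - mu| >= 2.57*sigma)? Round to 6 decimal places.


P <= 1/k^2
k^2 = 2.57^2 = 6.6049
1/k^2 = 1 / 6.6049 ≈ 0.15140275

0.151403


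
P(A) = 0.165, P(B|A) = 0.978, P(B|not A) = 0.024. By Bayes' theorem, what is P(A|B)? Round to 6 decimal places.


P(A|B) = P(B|A)*P(A) / P(B), P(B) = P(B|A)*P(A) + P(B|not A)*P(not A)
P(B|A)*P(A) = 0.978 * 0.165 = 0.16137
P(B|not A)*P(not A) = 0.024 * 0.835 = 0.02004
P(B) = 0.16137 + 0.02004 = 0.18141
P(A|B) = 0.16137 / 0.18141 = 5379/6047 ≈ 0.88953200

0.889532


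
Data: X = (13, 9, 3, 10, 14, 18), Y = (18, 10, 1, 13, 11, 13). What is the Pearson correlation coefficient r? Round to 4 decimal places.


r = sum((xi-xbar)(yi-ybar)) / sqrt(sum((xi-xbar)^2) * sum((yi-ybar)^2))
n = 6, xbar = 67/6 ≈ 11.166667, ybar = 66/6 = 11
Sxy = sum((xi-xbar)(yi-ybar)) = 108
Sxx = sum((xi-xbar)^2) = 785/6 ≈ 130.833333
Syy = sum((yi-ybar)^2) = 158
sqrt(Sxx*Syy) ≈ 143.776447
r = Sxy / sqrt(Sxx*Syy) = 108 / 143.776447 ≈ 0.751166

0.7512


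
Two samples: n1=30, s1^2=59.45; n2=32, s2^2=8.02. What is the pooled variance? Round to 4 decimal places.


sp^2 = ((n1-1)*s1^2 + (n2-1)*s2^2)/(n1+n2-2)
(n1-1)*s1^2 = 29 * 59.45 = 1724.05
(n2-1)*s2^2 = 31 * 8.02 = 248.62
numerator = 1724.05 + 248.62 = 1972.67
n1+n2-2 = 60
sp^2 = 1972.67 / 60 = 197267/6000 ≈ 32.877833

32.8778


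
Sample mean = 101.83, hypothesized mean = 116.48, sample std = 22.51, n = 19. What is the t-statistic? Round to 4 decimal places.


t = (xbar - mu0) / (s/sqrt(n))
xbar - mu0 = 101.83 - 116.48 = -14.65
sqrt(19) ≈ 4.35889894
s/sqrt(n) = 22.51 / 4.35889894 ≈ 5.16414817
t = -14.65 / 5.16414817 ≈ -2.836867

-2.8369


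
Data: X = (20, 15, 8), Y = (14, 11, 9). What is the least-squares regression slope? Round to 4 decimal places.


b = sum((xi-xbar)(yi-ybar)) / sum((xi-xbar)^2)
n = 3, xbar = 43/3 ≈ 14.333333, ybar = 34/3 ≈ 11.333333
Sxy = sum((xi-xbar)(yi-ybar)) = 89/3 ≈ 29.666667
Sxx = sum((xi-xbar)^2) = 218/3 ≈ 72.666667
b = Sxy / Sxx = 89/218 ≈ 0.408257

0.4083


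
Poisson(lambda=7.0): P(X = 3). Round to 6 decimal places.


P = e^(-lam) * lam^k / k!
e^(-7.0) ≈ 0.0009118820
lam^k = 7.0^3 = 343
k! = 3! = 6
P = 0.0009118820 * 343 / 6 ≈ 0.052129

0.052129


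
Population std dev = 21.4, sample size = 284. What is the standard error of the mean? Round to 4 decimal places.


SE = sigma / sqrt(n)
sqrt(284) ≈ 16.852300
SE = 21.4 / 16.852300 ≈ 1.269856

1.2699


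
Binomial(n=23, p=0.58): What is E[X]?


E[X] = n*p = 23 * 0.58 = 13.34

13.34


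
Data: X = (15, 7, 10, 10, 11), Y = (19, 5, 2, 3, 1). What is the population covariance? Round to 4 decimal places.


Cov = (1/n)*sum((xi-xbar)(yi-ybar))
n = 5, xbar = 53/5 = 10.6, ybar = 30/5 = 6
sum((xi-xbar)(yi-ybar)) = 63
Cov = 63 / 5 = 12.6

12.6000


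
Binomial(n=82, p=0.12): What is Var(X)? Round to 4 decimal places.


Var = n*p*(1-p) = 82 * 0.12 * 0.88 = 8.6592

8.6592


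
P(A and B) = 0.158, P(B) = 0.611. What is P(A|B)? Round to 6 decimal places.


P(A|B) = P(A and B) / P(B) = 0.158 / 0.611 = 158/611 ≈ 0.25859247

0.258592


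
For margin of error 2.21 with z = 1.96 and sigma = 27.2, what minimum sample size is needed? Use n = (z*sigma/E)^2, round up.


z*sigma/E = 1.96 * 27.2 / 2.21 = 1568/65 ≈ 24.123077
(z*sigma/E)^2 = 2458624/4225 ≈ 581.922840
round up: n = 582

582


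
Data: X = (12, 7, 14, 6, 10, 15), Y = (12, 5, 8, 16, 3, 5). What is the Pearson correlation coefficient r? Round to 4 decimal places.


r = sum((xi-xbar)(yi-ybar)) / sqrt(sum((xi-xbar)^2) * sum((yi-ybar)^2))
n = 6, xbar = 64/6 = 32/3 ≈ 10.666667, ybar = 49/6 ≈ 8.166667
Sxy = sum((xi-xbar)(yi-ybar)) = -92/3 ≈ -30.666667
Sxx = sum((xi-xbar)^2) = 202/3 ≈ 67.333333
Syy = sum((yi-ybar)^2) = 737/6 ≈ 122.833333
sqrt(Sxx*Syy) ≈ 90.943817
r = Sxy / sqrt(Sxx*Syy) = -30.666667 / 90.943817 ≈ -0.337205

-0.3372


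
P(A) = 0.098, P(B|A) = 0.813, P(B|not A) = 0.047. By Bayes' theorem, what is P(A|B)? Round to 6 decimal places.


P(A|B) = P(B|A)*P(A) / P(B), P(B) = P(B|A)*P(A) + P(B|not A)*P(not A)
P(B|A)*P(A) = 0.813 * 0.098 = 0.079674
P(B|not A)*P(not A) = 0.047 * 0.902 = 0.042394
P(B) = 0.079674 + 0.042394 = 0.122068
P(A|B) = 0.079674 / 0.122068 ≈ 0.65270177

0.652702


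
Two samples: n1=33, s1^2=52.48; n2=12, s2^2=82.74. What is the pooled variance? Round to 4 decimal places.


sp^2 = ((n1-1)*s1^2 + (n2-1)*s2^2)/(n1+n2-2)
(n1-1)*s1^2 = 32 * 52.48 = 1679.36
(n2-1)*s2^2 = 11 * 82.74 = 910.14
numerator = 1679.36 + 910.14 = 2589.5
n1+n2-2 = 43
sp^2 = 2589.5 / 43 = 5179/86 ≈ 60.220930

60.2209


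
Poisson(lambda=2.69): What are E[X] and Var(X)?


E[X] = Var(X) = lambda = 2.69

2.69, 2.69


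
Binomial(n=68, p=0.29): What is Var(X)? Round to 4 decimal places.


Var = n*p*(1-p) = 68 * 0.29 * 0.71 = 14.0012

14.0012


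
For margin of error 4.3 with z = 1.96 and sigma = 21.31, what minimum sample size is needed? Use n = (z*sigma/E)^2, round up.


z*sigma/E = 1.96 * 21.31 / 4.3 ≈ 9.713395
(z*sigma/E)^2 ≈ 94.350049
round up: n = 95

95


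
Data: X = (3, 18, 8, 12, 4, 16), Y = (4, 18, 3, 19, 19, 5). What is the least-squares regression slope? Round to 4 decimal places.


b = sum((xi-xbar)(yi-ybar)) / sum((xi-xbar)^2)
n = 6, xbar = 61/6 ≈ 10.166667, ybar = 68/6 = 34/3 ≈ 11.333333
Sxy = sum((xi-xbar)(yi-ybar)) = 158/3 ≈ 52.666667
Sxx = sum((xi-xbar)^2) = 1157/6 ≈ 192.833333
b = Sxy / Sxx = 316/1157 ≈ 0.273120

0.2731


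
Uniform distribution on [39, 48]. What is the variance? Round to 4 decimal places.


Var = (b-a)^2 / 12
(b-a)^2 = (48 - 39)^2 = 81
Var = 81/12 = 6.75

6.7500


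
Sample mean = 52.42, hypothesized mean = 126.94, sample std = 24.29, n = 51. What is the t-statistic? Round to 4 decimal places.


t = (xbar - mu0) / (s/sqrt(n))
xbar - mu0 = 52.42 - 126.94 = -74.52
sqrt(51) ≈ 7.14142843
s/sqrt(n) = 24.29 / 7.14142843 ≈ 3.40128032
t = -74.52 / 3.40128032 ≈ -21.909397

-21.9094


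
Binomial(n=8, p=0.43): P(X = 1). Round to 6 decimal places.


P = C(n,k) * p^k * (1-p)^(n-k)
C(8,1) = 8
p^k = 0.43^1 = 0.43
(1-p)^(n-k) = 0.57^7 ≈ 0.01954897
P = 8 * 0.43 * 0.01954897 ≈ 0.067248

0.067248


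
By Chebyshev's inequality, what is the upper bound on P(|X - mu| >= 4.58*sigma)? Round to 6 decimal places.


P <= 1/k^2
k^2 = 4.58^2 = 20.9764
1/k^2 = 1 / 20.9764 ≈ 0.04767262

0.047673


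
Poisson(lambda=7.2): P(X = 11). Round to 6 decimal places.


P = e^(-lam) * lam^k / k!
e^(-7.2) ≈ 0.0007465858
lam^k = 7.2^11 ≈ 2695612494.689631
k! = 11! = 39916800
P = 0.0007465858 * 2695612494.689631 / 39916800 ≈ 0.050418

0.050418


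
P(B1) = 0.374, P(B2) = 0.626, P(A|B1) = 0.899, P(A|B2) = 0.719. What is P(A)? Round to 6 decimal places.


P(A) = P(A|B1)*P(B1) + P(A|B2)*P(B2)
P(A|B1)*P(B1) = 0.899 * 0.374 = 0.336226
P(A|B2)*P(B2) = 0.719 * 0.626 = 0.450094
P(A) = 0.336226 + 0.450094 = 0.78632

0.786320


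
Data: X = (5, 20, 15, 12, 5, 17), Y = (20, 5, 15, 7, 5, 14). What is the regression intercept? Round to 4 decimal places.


a = ybar - b*xbar, where b = sum((xi-xbar)(yi-ybar)) / sum((xi-xbar)^2)
n = 6, xbar = 74/6 = 37/3 ≈ 12.333333, ybar = 66/6 = 11
Sxy = sum((xi-xbar)(yi-ybar)) = -42
Sxx = sum((xi-xbar)^2) = 586/3 ≈ 195.333333
b = Sxy / Sxx = -63/293 ≈ -0.215017
a = 11 - (-0.215017) * 12.333333 = 4000/293 ≈ 13.651877

13.6519


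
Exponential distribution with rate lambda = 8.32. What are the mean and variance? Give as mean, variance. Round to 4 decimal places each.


mean = 1/lam, var = 1/lam^2
mean = 1 / 8.32 = 25/208 ≈ 0.120192
lam^2 = 8.32^2 = 69.2224
var = 1 / 69.2224 ≈ 0.014446

0.1202, 0.0144


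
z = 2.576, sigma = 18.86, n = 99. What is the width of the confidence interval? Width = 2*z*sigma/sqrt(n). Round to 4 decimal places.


width = 2*z*sigma/sqrt(n)
2*z*sigma = 2 * 2.576 * 18.86 = 97.16672
sqrt(99) ≈ 9.949874
width = 97.16672 / 9.949874 ≈ 9.765623

9.7656


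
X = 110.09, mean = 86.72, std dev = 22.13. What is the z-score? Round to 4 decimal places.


z = (X - mu) / sigma
X - mu = 110.09 - 86.72 = 23.37
z = 23.37 / 22.13 = 2337/2213 ≈ 1.056033

1.0560


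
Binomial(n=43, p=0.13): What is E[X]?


E[X] = n*p = 43 * 0.13 = 5.59

5.59


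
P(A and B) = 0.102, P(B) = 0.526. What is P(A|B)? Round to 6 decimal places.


P(A|B) = P(A and B) / P(B) = 0.102 / 0.526 = 51/263 ≈ 0.19391635

0.193916


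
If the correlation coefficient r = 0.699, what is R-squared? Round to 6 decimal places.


R^2 = r^2 = (0.699)^2 = 0.488601

0.488601


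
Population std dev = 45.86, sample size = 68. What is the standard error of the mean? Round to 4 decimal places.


SE = sigma / sqrt(n)
sqrt(68) ≈ 8.246211
SE = 45.86 / 8.246211 ≈ 5.561342

5.5613


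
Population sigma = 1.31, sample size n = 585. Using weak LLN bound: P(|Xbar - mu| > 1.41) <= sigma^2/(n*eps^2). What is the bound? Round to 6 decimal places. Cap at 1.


bound = min(1, sigma^2/(n*eps^2))
sigma^2 = 1.31^2 = 1.7161
n*eps^2 = 585 * 1.41^2 = 585 * 1.9881 = 1163.0385
sigma^2/(n*eps^2) = 1.7161 / 1163.0385 ≈ 0.00147553

0.001476


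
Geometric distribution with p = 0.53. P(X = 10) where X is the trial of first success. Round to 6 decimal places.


P = (1-p)^(k-1) * p
(1-p)^(k-1) = 0.47^9 ≈ 0.001119130
P = 0.001119130 * 0.53 ≈ 0.0005931392

0.000593


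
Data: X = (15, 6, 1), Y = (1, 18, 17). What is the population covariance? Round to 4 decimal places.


Cov = (1/n)*sum((xi-xbar)(yi-ybar))
n = 3, xbar = 22/3 ≈ 7.333333, ybar = 36/3 = 12
sum((xi-xbar)(yi-ybar)) = -124
Cov = -124 / 3 = -124/3 ≈ -41.333333

-41.3333


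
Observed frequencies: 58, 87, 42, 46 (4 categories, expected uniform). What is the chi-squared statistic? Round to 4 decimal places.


chi2 = sum((O-E)^2/E), E = total/4
total = 233, E = 233/4 = 58.25
(58 - 58.25)^2 / 58.25 = 0.0625 / 58.25 = 1/932 ≈ 0.001073
(87 - 58.25)^2 / 58.25 = 826.5625 / 58.25 = 13225/932 ≈ 14.189914
(42 - 58.25)^2 / 58.25 = 264.0625 / 58.25 = 4225/932 ≈ 4.533262
(46 - 58.25)^2 / 58.25 = 150.0625 / 58.25 = 2401/932 ≈ 2.576180
chi2 = 4963/233 ≈ 21.300429

21.3004


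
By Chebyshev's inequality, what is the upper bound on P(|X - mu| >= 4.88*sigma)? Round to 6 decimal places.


P <= 1/k^2
k^2 = 4.88^2 = 23.8144
1/k^2 = 1 / 23.8144 ≈ 0.04199140

0.041991


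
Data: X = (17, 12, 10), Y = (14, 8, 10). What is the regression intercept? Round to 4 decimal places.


a = ybar - b*xbar, where b = sum((xi-xbar)(yi-ybar)) / sum((xi-xbar)^2)
n = 3, xbar = 39/3 = 13, ybar = 32/3 ≈ 10.666667
Sxy = sum((xi-xbar)(yi-ybar)) = 18
Sxx = sum((xi-xbar)^2) = 26
b = Sxy / Sxx = 9/13 ≈ 0.692308
a = 10.666667 - 0.692308 * 13 = 5/3 ≈ 1.666667

1.6667


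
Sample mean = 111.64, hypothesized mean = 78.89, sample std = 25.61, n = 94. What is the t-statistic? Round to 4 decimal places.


t = (xbar - mu0) / (s/sqrt(n))
xbar - mu0 = 111.64 - 78.89 = 32.75
sqrt(94) ≈ 9.69535971
s/sqrt(n) = 25.61 / 9.69535971 ≈ 2.64146981
t = 32.75 / 2.64146981 ≈ 12.398400

12.3984
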